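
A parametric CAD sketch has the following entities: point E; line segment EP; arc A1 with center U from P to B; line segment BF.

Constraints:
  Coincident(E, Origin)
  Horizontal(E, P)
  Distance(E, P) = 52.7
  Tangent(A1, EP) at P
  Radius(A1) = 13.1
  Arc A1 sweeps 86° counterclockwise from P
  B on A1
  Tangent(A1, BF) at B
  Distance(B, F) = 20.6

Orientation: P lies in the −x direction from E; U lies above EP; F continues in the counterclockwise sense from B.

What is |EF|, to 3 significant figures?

50.3

On A1, P sits at bearing -90° from U; an 86° counterclockwise sweep puts B at bearing -4°, so B = U + 13.1·(cos -4°, sin -4°) = (-39.6, 12.2). A1 meets BF tangentially, so UB is at right angles to BF, so BF runs along (−sin -4°, cos -4°); with |BF| = 20.6, F = (-38.2, 32.7). Then |EF| = |F − E| = 50.3.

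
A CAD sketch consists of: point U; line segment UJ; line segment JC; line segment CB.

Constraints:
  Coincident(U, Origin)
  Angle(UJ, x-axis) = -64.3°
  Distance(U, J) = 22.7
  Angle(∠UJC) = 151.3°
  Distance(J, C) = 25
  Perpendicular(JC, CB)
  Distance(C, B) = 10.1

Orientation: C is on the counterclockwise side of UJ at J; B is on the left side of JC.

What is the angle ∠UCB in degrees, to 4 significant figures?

76.36°

U is at the origin; UJ runs at -64.3° with length 22.7, so J = 22.7·(cos -64.3°, sin -64.3°) = (9.844, -20.45). ∠UJC = 151.3°, so JC runs at -64.3° + (180° − 151.3°) = -35.60° from the x-axis; with |JC| = 25.0, C = J + 25.0·(cos -35.60°, sin -35.60°) = (30.17, -35.01). JC is perpendicular to CB; with |CB| = 10.1 on the left of JC, B = C + 10.1·(0.5821, 0.8131) = (36.05, -26.80). Then cos ∠UCB = CU·CB / (|CU||CB|), giving 76.36°.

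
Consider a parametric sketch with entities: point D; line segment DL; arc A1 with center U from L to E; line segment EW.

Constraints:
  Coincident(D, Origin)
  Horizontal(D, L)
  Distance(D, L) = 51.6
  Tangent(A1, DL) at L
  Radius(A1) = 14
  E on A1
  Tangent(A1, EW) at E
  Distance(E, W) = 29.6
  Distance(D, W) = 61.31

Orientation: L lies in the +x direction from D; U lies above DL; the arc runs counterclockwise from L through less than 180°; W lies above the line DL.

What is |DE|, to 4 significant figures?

66.14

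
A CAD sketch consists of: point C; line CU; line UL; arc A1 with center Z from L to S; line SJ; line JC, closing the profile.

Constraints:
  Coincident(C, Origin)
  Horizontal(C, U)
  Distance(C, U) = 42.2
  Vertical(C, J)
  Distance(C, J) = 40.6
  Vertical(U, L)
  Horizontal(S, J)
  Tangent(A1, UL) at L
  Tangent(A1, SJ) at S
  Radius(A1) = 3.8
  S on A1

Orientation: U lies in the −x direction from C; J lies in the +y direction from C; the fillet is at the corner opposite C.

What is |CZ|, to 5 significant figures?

53.186

CJ is vertical with |CJ| = 40.6 and J on the +y side, so J = (0.0000, 40.600). The virtual corner opposite C is at (-42.200, 40.600). Since A1 is tangent to UL there, ZL ⟂ UL and the tangent condition forces ZS to be normal to SJ, with radius 3.8, so the center Z sits 3.8 in from both sides at Z = (-38.400, 36.800). Then |CZ| = |Z − C| = 53.186.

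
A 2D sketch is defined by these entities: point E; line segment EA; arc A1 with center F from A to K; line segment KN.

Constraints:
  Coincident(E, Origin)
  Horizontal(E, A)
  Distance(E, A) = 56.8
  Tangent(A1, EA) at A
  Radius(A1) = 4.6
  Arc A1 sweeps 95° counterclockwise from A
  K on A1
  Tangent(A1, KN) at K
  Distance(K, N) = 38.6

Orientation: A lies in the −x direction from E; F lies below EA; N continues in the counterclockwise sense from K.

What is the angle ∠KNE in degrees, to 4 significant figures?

58.17°

On A1, A sits at bearing 90° from F; a 95° counterclockwise sweep puts K at bearing 185°, so K = F + 4.6·(cos 185°, sin 185°) = (-61.38, -5.001). A1 meets KN tangentially, so FK is at right angles to KN, so KN runs along (−sin 185°, cos 185°); with |KN| = 38.6, N = (-58.02, -43.45). Then cos ∠KNE = NK·NE / (|NK||NE|), giving 58.17°.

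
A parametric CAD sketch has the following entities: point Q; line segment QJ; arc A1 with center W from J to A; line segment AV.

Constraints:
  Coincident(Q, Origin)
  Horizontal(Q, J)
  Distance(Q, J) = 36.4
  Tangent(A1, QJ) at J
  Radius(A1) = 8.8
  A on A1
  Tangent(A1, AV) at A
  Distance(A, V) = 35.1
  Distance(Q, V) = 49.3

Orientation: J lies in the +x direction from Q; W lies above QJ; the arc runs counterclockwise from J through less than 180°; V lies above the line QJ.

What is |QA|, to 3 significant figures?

45.8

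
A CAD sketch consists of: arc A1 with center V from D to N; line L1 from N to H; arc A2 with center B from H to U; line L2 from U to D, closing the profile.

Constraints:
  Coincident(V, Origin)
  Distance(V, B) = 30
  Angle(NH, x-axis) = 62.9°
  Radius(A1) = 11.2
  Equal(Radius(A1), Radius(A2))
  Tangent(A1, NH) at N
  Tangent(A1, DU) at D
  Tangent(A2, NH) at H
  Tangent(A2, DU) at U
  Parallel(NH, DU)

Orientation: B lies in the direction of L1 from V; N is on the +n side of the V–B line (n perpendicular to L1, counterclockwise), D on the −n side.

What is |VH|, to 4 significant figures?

32.02

Tangency of A1 to both parallel lines with radius 11.2 puts N and D at V ± 11.2·n: N = (-9.970, 5.102), D = (9.970, -5.102). Equal radii place H and U the same way about B: H = B + 11.2·n = (3.696, 31.81), U = B − 11.2·n = (23.64, 21.60). Then |VH| = |H − V| = 32.02.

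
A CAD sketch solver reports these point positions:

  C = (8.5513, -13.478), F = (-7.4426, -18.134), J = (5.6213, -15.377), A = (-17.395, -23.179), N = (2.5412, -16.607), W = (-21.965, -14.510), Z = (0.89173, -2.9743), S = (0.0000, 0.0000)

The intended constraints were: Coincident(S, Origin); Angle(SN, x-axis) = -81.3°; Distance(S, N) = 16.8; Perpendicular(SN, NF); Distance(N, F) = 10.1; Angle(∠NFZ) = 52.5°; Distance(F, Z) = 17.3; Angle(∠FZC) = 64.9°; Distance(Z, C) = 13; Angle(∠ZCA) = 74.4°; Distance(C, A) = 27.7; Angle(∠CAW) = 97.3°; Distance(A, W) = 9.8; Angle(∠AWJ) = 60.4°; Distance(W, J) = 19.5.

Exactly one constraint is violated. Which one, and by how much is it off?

Distance(W, J) = 19.5 — off by 8.10.

S = (0.00, 0.00) ✓; SN at -81.30° ✓; |SN| = 16.80 ✓; ∠(SN, NF) = 90.00° ✓; |NF| = 10.10 ✓; ∠NFZ = 52.50° ✓; |FZ| = 17.30 ✓; ∠FZC = 64.90° ✓; |ZC| = 13.00 ✓; ∠ZCA = 74.40° ✓; |CA| = 27.70 ✓; ∠CAW = 97.30° ✓; |AW| = 9.800 ✓; ∠AWJ = 60.40° ✓; |WJ| = 27.60 ✗.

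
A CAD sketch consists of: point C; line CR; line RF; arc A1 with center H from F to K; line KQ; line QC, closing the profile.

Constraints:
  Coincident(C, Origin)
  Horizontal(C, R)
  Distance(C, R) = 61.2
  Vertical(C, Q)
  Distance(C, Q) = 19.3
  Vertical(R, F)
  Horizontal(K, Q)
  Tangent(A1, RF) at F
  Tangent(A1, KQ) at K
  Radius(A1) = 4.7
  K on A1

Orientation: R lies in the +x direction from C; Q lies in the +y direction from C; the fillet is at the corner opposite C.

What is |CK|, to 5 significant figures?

59.705

The virtual corner opposite C is at (61.200, 19.300). A1 meets RF tangentially, so HF is at right angles to RF and the tangent condition forces HK to be normal to KQ, with radius 4.7, so the center H sits 4.7 in from both sides at H = (56.500, 14.600). That places the tangent points at F = (61.200, 14.600) on RF and K = (56.500, 19.300) on KQ. Then |CK| = |K − C| = 59.705.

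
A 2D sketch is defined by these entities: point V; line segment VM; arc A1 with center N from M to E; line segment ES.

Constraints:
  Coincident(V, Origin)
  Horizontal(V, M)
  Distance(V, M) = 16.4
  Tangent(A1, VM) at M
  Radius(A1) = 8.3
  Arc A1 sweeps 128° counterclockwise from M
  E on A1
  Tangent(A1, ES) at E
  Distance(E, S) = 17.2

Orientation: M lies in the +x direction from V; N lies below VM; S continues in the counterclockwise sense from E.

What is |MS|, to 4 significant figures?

27.27

V is at the origin; VM is horizontal with |VM| = 16.4 and M on the +x side, so M = (16.40, 0.000). The tangent condition forces NM to be normal to VM, so N = M + (0, -8.3) = (16.40, -8.300). On A1, M sits at bearing 90° from N; a 128° counterclockwise sweep puts E at bearing 218°, so E = N + 8.3·(cos 218°, sin 218°) = (9.860, -13.41). Tangency of A1 to ES means the radius NE is perpendicular to ES, so ES runs along (−sin 218°, cos 218°); with |ES| = 17.2, S = (20.45, -26.96). Then |MS| = |S − M| = 27.27.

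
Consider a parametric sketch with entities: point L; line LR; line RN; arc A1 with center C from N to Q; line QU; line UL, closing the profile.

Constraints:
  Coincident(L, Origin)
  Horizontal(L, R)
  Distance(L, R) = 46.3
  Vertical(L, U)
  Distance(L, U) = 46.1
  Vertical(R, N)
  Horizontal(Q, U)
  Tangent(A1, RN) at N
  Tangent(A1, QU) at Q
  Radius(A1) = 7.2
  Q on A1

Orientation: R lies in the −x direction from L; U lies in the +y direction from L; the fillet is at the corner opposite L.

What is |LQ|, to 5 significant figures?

60.448

L is at the origin; L and R share the same y with |LR| = 46.3 and R on the −x side, so R = (-46.300, 0.0000). L and U share the same x with |LU| = 46.1 and U on the +y side, so U = (0.0000, 46.100). The virtual corner opposite L is at (-46.300, 46.100). The tangent condition forces CN to be normal to RN and the tangent condition forces CQ to be normal to QU, with radius 7.2, so the center C sits 7.2 in from both sides at C = (-39.100, 38.900). That places the tangent points at N = (-46.300, 38.900) on RN and Q = (-39.100, 46.100) on QU. Then |LQ| = |Q − L| = 60.448.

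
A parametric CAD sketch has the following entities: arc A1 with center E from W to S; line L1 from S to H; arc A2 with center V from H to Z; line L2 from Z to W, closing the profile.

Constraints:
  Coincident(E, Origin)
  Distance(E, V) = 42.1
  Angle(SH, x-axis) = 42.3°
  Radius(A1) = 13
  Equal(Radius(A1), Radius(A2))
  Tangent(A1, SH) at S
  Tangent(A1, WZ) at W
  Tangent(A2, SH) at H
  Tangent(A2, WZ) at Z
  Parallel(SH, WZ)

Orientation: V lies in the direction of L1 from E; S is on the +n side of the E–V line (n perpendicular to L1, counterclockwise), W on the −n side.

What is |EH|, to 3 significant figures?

44.1

The slot axis is L1's direction at 42.3°, so u = (cos 42.3°, sin 42.3°) = (0.740, 0.673) and n = (−sin 42.3°, cos 42.3°) = (-0.673, 0.740). E is at the origin and V lies 42.1 along u from E, so V = 42.1·u = (31.1, 28.3). Tangency of A1 to both parallel lines with radius 13.0 puts S and W at E ± 13.0·n: S = (-8.75, 9.62), W = (8.75, -9.62). Equal radii place H and Z the same way about V: H = V + 13.0·n = (22.4, 37.9), Z = V − 13.0·n = (39.9, 18.7). Then |EH| = |H − E| = 44.1.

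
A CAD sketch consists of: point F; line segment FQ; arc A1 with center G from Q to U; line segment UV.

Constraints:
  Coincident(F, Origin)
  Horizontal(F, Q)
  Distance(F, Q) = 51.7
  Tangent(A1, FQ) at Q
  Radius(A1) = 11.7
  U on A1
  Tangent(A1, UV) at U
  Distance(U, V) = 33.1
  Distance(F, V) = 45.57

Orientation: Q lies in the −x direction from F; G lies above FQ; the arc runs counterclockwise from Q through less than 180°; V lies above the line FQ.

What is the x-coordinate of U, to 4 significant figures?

-41.11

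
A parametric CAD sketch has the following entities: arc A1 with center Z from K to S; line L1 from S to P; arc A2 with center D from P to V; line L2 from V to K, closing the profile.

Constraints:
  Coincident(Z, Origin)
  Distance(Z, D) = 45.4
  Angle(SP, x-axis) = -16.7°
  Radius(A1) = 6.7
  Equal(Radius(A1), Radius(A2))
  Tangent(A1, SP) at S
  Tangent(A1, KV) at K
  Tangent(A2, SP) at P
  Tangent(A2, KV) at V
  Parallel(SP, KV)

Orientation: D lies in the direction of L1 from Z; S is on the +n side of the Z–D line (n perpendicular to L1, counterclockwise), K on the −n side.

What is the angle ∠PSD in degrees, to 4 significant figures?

8.395°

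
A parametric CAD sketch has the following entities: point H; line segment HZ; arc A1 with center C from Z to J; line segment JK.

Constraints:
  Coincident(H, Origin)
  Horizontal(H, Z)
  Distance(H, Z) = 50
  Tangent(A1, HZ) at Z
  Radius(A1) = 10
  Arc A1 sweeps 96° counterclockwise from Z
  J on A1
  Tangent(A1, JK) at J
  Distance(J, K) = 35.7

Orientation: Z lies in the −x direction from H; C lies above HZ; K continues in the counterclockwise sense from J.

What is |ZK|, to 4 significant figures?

46.96

On A1, Z sits at bearing -90° from C; a 96° counterclockwise sweep puts J at bearing 6°, so J = C + 10.0·(cos 6°, sin 6°) = (-40.05, 11.05). Since A1 is tangent to JK there, CJ ⟂ JK, so JK runs along (−sin 6°, cos 6°); with |JK| = 35.7, K = (-43.79, 46.55). Then |ZK| = |K − Z| = 46.96.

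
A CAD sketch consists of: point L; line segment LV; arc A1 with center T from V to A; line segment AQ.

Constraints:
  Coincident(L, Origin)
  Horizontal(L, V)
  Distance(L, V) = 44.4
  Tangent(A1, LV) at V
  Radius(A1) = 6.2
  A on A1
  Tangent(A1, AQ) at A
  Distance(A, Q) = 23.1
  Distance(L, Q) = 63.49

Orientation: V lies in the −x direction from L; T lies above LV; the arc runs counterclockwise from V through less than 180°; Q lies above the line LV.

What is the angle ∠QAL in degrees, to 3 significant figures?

155°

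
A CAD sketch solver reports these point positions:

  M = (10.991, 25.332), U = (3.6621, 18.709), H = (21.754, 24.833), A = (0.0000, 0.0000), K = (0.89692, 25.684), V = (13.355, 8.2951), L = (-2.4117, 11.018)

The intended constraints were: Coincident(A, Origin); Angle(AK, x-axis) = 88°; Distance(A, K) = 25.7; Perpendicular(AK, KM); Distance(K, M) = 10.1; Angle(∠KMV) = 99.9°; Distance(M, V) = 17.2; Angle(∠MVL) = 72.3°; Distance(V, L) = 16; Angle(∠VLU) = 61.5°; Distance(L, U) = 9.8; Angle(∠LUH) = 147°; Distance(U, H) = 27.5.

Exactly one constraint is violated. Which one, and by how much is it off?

Distance(U, H) = 27.5 — off by 8.40.

A = (0.00, 0.00) ✓; AK at 88.00° ✓; |AK| = 25.70 ✓; ∠(AK, KM) = 90.00° ✓; |KM| = 10.10 ✓; ∠KMV = 99.90° ✓; |MV| = 17.20 ✓; ∠MVL = 72.30° ✓; |VL| = 16.00 ✓; ∠VLU = 61.50° ✓; |LU| = 9.800 ✓; ∠LUH = 147.0° ✓; |UH| = 19.10 ✗.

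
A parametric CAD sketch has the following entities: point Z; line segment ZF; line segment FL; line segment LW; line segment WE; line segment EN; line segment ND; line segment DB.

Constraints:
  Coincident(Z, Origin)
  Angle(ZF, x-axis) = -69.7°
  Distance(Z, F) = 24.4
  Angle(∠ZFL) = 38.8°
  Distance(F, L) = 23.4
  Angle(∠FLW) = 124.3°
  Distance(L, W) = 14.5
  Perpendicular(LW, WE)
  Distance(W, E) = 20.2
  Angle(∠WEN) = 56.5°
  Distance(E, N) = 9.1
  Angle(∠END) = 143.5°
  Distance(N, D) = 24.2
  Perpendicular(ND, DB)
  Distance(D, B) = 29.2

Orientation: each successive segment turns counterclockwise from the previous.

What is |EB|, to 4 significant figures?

39.48

Z is at the origin; ZF runs at -69.7° with length 24.4, so F = (8.465, -22.88). ∠ZFL = 38.8° gives FL at 71.50° from the x-axis; with |FL| = 23.4, L = (15.89, -0.6937). ∠FLW = 124.3° gives LW at 127.2° from the x-axis; with |LW| = 14.5, W = (7.123, 10.86). LW ⟂ WE, so WE runs at -142.8°; with |WE| = 20.2, E = (-8.966, -1.357). ∠WEN = 56.5° gives EN at -19.30° from the x-axis; with |EN| = 9.1, N = (-0.3778, -4.365). ∠END = 143.5° gives ND at 17.20° from the x-axis; with |ND| = 24.2, D = (22.74, 2.792). ND is perpendicular to DB, so DB runs at 107.2°; with |DB| = 29.2, B = (14.11, 30.69). Then |EB| = |B − E| = 39.48.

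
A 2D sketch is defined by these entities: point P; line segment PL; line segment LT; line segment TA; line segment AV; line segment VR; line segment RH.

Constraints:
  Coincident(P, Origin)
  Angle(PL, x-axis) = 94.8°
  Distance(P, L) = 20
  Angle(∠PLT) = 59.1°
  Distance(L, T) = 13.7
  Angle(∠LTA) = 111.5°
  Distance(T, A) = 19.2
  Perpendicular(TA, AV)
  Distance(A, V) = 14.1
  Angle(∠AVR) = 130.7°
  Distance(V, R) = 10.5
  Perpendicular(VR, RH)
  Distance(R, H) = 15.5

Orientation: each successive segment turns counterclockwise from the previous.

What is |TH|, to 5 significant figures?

9.2654

P is at the origin; PL runs at 94.8° with length 20.0, so L = (-1.6736, 19.930). ∠PLT = 59.1° gives LT at -144.30° from the x-axis; with |LT| = 13.7, T = (-12.799, 11.935). ∠LTA = 111.5° gives TA at -75.800° from the x-axis; with |TA| = 19.2, A = (-8.0892, -6.6780). TA ⟂ AV, so AV runs at 14.200°; with |AV| = 14.1, V = (5.5800, -3.2192). ∠AVR = 130.7° gives VR at 63.500° from the x-axis; with |VR| = 10.5, R = (10.265, 6.1776). The perpendicularity gives RH at right angles to VR, so RH runs at 153.50°; with |RH| = 15.5, H = (-3.6064, 13.094). Then |TH| = |H − T| = 9.2654.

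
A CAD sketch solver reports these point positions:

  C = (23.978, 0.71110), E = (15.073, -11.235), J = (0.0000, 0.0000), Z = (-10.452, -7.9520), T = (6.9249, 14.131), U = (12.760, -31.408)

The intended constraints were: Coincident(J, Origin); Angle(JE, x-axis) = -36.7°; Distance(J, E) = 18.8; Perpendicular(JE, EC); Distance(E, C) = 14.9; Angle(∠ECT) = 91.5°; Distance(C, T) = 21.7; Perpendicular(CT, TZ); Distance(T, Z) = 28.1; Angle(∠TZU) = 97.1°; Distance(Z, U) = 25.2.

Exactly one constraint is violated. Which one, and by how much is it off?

Distance(Z, U) = 25.2 — off by 7.80.

J = (0.00, 0.00) ✓; JE at -36.70° ✓; |JE| = 18.80 ✓; ∠(JE, EC) = 90.00° ✓; |EC| = 14.90 ✓; ∠ECT = 91.50° ✓; |CT| = 21.70 ✓; ∠(CT, TZ) = 90.00° ✓; |TZ| = 28.10 ✓; ∠TZU = 97.10° ✓; |ZU| = 33.00 ✗.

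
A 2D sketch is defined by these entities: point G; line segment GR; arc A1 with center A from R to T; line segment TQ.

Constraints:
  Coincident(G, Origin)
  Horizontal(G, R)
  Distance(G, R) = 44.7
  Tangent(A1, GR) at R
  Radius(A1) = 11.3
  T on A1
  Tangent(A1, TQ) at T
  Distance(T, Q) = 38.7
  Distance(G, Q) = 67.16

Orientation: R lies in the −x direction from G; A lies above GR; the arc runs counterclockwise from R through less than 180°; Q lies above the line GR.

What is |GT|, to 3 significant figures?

36.5

Checks: ∠(AR, RG) = 90.00° ✓; |AT| = 11.30 ✓; ∠(AT, TQ) = 90.00° ✓; |TQ| = 38.70 ✓; |GQ| = 67.16 ✓.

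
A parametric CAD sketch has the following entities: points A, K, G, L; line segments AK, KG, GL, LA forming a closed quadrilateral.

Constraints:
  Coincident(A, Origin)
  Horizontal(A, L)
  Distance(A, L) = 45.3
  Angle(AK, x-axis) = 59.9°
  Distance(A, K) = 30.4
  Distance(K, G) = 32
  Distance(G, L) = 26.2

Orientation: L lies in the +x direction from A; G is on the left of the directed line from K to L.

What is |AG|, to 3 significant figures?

54.0

Checks: |KG| = 32.00 ✓; |GL| = 26.20 ✓.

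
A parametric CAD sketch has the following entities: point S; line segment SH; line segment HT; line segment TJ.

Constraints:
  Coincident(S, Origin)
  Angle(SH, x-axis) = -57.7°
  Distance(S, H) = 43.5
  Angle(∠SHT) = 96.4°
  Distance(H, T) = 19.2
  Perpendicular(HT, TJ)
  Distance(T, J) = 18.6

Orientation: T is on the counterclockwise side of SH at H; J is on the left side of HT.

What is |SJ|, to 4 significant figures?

34.42

S is at the origin; SH runs at -57.7° with length 43.5, so H = 43.5·(cos -57.7°, sin -57.7°) = (23.24, -36.77). ∠SHT = 96.4°, so HT runs at -57.7° + (180° − 96.4°) = 25.90° from the x-axis; with |HT| = 19.2, T = H + 19.2·(cos 25.90°, sin 25.90°) = (40.52, -28.38). The perpendicularity gives TJ at right angles to HT; with |TJ| = 18.6 on the left of HT, J = T + 18.6·(-0.4368, 0.8996) = (32.39, -11.65). Then |SJ| = |J − S| = 34.42.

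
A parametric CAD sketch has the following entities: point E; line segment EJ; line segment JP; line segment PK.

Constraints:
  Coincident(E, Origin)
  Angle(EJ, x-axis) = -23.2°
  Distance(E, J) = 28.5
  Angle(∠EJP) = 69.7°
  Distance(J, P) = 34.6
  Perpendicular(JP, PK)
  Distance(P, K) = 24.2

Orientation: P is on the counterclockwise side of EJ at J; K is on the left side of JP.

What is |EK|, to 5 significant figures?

24.841

∠EJP = 69.7°, so JP runs at -23.2° + (180° − 69.7°) = 87.100° from the x-axis; with |JP| = 34.6, P = J + 34.6·(cos 87.100°, sin 87.100°) = (27.946, 23.328). JP is perpendicular to PK; with |PK| = 24.2 on the left of JP, K = P + 24.2·(-0.99872, 0.050593) = (3.7769, 24.553). Then |EK| = |K − E| = 24.841.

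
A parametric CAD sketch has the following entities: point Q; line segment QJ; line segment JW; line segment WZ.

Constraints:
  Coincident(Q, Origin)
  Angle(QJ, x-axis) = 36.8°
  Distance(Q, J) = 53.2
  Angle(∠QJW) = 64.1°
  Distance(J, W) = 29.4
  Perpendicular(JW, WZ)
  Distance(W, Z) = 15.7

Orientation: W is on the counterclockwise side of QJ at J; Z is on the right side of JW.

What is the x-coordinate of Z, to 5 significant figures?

23.674

Q is at the origin; QJ runs at 36.8° with length 53.2, so J = 53.2·(cos 36.8°, sin 36.8°) = (42.599, 31.868). ∠QJW = 64.1°, so JW runs at 36.8° + (180° − 64.1°) = 152.70° from the x-axis; with |JW| = 29.4, W = J + 29.4·(cos 152.70°, sin 152.70°) = (16.474, 45.352). JW ⟂ WZ; with |WZ| = 15.7 on the right of JW, Z = W + 15.7·(0.45865, 0.88862) = (23.674, 59.304). So Z.x = 23.674.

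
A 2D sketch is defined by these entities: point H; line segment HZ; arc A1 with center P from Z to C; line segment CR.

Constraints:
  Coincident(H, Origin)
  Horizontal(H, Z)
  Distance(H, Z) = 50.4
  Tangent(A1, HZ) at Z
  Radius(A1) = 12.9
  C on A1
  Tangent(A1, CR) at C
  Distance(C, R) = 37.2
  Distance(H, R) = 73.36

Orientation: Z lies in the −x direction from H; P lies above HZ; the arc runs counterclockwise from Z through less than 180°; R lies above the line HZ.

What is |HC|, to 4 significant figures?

42.12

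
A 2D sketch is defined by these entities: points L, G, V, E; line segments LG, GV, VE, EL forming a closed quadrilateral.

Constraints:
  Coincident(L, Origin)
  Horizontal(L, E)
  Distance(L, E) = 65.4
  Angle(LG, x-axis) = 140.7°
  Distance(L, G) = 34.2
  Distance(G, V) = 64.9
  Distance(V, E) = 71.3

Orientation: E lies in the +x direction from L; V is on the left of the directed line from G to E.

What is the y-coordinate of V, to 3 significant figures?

59.6

Checks: |GV| = 64.90 ✓; |VE| = 71.30 ✓.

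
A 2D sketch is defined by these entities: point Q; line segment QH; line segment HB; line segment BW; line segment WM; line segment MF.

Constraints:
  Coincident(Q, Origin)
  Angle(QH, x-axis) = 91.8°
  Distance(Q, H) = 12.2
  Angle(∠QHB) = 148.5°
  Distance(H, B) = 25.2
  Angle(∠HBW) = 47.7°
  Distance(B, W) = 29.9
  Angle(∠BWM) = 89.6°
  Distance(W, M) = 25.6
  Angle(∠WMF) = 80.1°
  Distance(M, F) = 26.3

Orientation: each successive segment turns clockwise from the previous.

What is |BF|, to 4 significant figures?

21.25

Q is at the origin; QH runs at 91.8° with length 12.2, so H = (-0.3832, 12.19). ∠QHB = 148.5° gives HB at 60.30° from the x-axis; with |HB| = 25.2, B = (12.10, 34.08). ∠HBW = 47.7° gives BW at -72.00° from the x-axis; with |BW| = 29.9, W = (21.34, 5.647). ∠BWM = 89.6° gives WM at -162.4° from the x-axis; with |WM| = 25.6, M = (-3.060, -2.094). ∠WMF = 80.1° gives MF at 97.70° from the x-axis; with |MF| = 26.3, F = (-6.584, 23.97). Then |BF| = |F − B| = 21.25.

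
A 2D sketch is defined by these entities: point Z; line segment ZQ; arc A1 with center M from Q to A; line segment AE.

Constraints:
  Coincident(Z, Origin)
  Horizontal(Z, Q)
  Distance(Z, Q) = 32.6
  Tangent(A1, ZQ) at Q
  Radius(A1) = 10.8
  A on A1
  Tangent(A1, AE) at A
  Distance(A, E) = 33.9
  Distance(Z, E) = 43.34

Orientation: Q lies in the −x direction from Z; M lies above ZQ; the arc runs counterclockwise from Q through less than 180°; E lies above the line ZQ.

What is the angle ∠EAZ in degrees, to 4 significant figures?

96.21°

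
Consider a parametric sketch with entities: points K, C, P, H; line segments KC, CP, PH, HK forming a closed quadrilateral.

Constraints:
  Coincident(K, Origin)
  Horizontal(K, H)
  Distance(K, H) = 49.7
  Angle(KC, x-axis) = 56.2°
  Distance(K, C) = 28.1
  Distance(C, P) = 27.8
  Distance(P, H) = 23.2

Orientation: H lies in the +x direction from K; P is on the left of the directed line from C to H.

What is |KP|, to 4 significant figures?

48.82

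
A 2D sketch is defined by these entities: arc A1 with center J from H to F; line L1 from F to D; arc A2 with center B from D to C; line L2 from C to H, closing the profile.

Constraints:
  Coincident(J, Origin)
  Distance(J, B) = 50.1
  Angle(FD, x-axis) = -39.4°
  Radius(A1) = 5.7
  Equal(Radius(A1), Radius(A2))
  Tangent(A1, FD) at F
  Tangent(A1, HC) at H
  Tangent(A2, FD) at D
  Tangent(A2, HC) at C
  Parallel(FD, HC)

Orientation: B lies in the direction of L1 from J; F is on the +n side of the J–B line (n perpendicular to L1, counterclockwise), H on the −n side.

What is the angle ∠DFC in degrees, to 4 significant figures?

12.82°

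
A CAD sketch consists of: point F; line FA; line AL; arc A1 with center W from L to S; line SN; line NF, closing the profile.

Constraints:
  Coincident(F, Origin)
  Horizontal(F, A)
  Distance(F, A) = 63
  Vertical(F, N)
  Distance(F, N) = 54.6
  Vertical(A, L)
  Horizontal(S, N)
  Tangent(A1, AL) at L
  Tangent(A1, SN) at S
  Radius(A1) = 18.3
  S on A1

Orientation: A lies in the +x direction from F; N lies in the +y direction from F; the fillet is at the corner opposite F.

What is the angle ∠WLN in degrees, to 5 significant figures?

16.197°

F is at the origin; FA is horizontal with |FA| = 63.0 and A on the +x side, so A = (63.000, 0.0000). FN is vertical with |FN| = 54.6 and N on the +y side, so N = (0.0000, 54.600). The virtual corner opposite F is at (63.000, 54.600). Tangency of A1 to AL means the radius WL is perpendicular to AL and since A1 is tangent to SN there, WS ⟂ SN, with radius 18.3, so the center W sits 18.3 in from both sides at W = (44.700, 36.300). That places the tangent points at L = (63.000, 36.300) on AL and S = (44.700, 54.600) on SN. Then cos ∠WLN = LW·LN / (|LW||LN|), giving 16.197°.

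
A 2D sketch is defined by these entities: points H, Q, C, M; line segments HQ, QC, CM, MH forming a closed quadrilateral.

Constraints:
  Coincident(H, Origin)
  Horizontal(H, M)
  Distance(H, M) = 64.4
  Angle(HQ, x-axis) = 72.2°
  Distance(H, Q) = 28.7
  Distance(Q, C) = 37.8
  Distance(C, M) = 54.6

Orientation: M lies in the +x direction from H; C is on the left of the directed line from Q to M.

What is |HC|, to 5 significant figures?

63.020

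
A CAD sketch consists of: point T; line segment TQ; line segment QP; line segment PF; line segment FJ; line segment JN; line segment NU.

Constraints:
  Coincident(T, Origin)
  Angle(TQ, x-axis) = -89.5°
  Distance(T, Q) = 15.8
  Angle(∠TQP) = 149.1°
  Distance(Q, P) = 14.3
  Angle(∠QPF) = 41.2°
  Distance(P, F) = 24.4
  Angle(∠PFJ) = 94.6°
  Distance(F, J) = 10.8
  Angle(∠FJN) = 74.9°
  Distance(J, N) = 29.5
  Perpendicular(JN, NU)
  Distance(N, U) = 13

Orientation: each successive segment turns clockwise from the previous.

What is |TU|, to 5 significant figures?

33.935

T is at the origin; TQ runs at -89.5° with length 15.8, so Q = (0.13788, -15.799). ∠TQP = 149.1° gives QP at -120.40° from the x-axis; with |QP| = 14.3, P = (-7.0984, -28.133). ∠QPF = 41.2° gives PF at 100.80° from the x-axis; with |PF| = 24.4, F = (-11.671, -4.1655). ∠PFJ = 94.6° gives FJ at 15.400° from the x-axis; with |FJ| = 10.8, J = (-1.2583, -1.2975). ∠FJN = 74.9° gives JN at -89.700° from the x-axis; with |JN| = 29.5, N = (-1.1038, -30.797). JN is perpendicular to NU, so NU runs at -179.70°; with |NU| = 13.0, U = (-14.104, -30.865). Then |TU| = |U − T| = 33.935.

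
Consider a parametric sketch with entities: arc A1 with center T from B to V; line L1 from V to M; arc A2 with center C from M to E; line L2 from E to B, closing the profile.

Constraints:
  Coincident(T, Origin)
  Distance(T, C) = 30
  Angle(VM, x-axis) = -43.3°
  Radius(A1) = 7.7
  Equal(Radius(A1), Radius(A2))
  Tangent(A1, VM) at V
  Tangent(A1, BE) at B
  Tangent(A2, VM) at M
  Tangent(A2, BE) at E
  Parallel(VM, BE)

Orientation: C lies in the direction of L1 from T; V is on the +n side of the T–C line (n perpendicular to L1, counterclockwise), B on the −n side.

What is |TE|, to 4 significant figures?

30.97

Tangency of A1 to both parallel lines with radius 7.7 puts V and B at T ± 7.7·n: V = (5.281, 5.604), B = (-5.281, -5.604). Equal radii place M and E the same way about C: M = C + 7.7·n = (27.11, -14.97), E = C − 7.7·n = (16.55, -26.18). Then |TE| = |E − T| = 30.97.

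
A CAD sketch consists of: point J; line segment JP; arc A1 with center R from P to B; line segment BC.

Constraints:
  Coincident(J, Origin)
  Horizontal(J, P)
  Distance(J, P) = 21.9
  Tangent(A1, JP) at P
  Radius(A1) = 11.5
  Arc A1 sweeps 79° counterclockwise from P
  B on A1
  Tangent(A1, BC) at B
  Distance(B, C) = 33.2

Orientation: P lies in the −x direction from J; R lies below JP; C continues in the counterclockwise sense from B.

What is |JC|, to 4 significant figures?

57.60

J is at the origin; JP is horizontal with |JP| = 21.9 and P on the −x side, so P = (-21.90, 0.000). The tangent condition forces RP to be normal to JP, so R = P + (0, -11.5) = (-21.90, -11.50). On A1, P sits at bearing 90° from R; a 79° counterclockwise sweep puts B at bearing 169°, so B = R + 11.5·(cos 169°, sin 169°) = (-33.19, -9.306). Since A1 is tangent to BC there, RB ⟂ BC, so BC runs along (−sin 169°, cos 169°); with |BC| = 33.2, C = (-39.52, -41.90). Then |JC| = |C − J| = 57.60.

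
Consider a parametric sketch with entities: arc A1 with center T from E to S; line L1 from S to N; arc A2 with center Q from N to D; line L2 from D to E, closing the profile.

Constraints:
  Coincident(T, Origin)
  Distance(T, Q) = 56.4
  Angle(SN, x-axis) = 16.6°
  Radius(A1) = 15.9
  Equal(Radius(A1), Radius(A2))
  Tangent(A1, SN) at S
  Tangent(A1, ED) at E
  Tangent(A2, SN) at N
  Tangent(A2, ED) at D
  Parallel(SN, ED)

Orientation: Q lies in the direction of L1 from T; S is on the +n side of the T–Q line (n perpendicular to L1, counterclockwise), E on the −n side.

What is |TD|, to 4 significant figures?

58.60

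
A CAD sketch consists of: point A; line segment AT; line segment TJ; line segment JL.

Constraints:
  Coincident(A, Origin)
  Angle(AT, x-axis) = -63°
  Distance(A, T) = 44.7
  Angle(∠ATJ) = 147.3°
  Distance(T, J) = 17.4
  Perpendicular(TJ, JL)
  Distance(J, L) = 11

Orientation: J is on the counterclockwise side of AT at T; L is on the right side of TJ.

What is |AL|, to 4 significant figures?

65.29

A is at the origin; AT runs at -63.0° with length 44.7, so T = 44.7·(cos -63.0°, sin -63.0°) = (20.29, -39.83). ∠ATJ = 147.3°, so TJ runs at -63.0° + (180° − 147.3°) = -30.30° from the x-axis; with |TJ| = 17.4, J = T + 17.4·(cos -30.30°, sin -30.30°) = (35.32, -48.61). TJ is perpendicular to JL; with |JL| = 11.0 on the right of TJ, L = J + 11.0·(-0.5045, -0.8634) = (29.77, -58.10). Then |AL| = |L − A| = 65.29.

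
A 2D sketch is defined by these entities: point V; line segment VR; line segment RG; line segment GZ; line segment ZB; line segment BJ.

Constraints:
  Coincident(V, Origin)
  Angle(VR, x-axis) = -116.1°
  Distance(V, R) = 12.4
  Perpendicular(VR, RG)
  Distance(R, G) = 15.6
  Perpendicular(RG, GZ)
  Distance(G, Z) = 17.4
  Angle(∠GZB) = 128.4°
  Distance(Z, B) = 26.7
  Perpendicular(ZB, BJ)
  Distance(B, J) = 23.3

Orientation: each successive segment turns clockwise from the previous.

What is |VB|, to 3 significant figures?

22.2

V is at the origin; VR runs at -116.1° with length 12.4, so R = (-5.46, -11.1). The perpendicularity gives RG at right angles to VR, so RG runs at 154°; with |RG| = 15.6, G = (-19.5, -4.27). RG is perpendicular to GZ, so GZ runs at 63.9°; with |GZ| = 17.4, Z = (-11.8, 11.4). ∠GZB = 128.4° gives ZB at 12.3° from the x-axis; with |ZB| = 26.7, B = (14.3, 17.0). Then |VB| = |B − V| = 22.2.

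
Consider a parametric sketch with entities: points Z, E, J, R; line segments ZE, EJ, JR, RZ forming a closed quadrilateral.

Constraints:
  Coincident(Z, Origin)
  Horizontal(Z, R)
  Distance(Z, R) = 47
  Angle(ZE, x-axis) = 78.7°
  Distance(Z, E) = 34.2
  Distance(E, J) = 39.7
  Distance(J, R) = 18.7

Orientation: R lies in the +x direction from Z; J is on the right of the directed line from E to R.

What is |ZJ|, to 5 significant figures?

28.302

Checks: |EJ| = 39.70 ✓; |JR| = 18.70 ✓.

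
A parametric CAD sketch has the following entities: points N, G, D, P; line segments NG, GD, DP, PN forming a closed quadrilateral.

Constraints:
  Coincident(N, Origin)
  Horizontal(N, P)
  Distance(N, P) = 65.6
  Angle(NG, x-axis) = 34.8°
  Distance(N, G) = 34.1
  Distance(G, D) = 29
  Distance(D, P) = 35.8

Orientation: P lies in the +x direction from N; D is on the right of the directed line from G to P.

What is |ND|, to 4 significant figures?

32.44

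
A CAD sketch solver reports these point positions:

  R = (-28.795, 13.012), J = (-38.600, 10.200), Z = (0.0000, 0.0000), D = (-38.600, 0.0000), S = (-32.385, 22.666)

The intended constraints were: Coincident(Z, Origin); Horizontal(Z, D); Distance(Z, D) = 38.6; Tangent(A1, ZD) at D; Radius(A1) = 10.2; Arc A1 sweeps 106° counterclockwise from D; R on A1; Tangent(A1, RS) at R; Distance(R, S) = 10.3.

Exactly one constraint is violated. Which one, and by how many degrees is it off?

Tangent(A1, RS) at R — off by 4.40°.

Z = (0.00, 0.00) ✓; Z.y = 0.00, D.y = 0.00 ✓; |ZD| = 38.60 ✓; ∠(JD, DZ) = 90.00° ✓; |JD| = 10.20 ✓; bearing(J→R) − bearing(J→D) = 106.0° ✓; |JR| = 10.20 ✓; ∠(JR, RS) = 85.60° ✗; |RS| = 10.30 ✓.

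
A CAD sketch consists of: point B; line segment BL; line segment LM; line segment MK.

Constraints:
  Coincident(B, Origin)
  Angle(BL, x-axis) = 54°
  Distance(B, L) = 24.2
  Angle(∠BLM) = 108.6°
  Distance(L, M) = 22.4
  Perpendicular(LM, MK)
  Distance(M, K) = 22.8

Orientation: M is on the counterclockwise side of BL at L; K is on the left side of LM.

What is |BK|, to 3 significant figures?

30.1

∠BLM = 108.6°, so LM runs at 54.0° + (180° − 108.6°) = 125° from the x-axis; with |LM| = 22.4, M = L + 22.4·(cos 125°, sin 125°) = (1.25, 37.8). LM ⟂ MK; with |MK| = 22.8 on the left of LM, K = M + 22.8·(-0.815, -0.579) = (-17.3, 24.6). Then |BK| = |K − B| = 30.1.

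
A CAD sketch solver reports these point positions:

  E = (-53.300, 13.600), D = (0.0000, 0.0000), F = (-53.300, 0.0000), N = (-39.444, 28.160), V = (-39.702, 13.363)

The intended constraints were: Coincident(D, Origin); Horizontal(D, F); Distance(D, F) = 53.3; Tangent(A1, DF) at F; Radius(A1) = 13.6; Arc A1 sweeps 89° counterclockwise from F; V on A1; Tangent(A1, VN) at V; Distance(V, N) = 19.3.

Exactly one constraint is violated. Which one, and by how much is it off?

Distance(V, N) = 19.3 — off by 4.50.

D = (0.00, 0.00) ✓; D.y = 0.00, F.y = 0.00 ✓; |DF| = 53.30 ✓; ∠(EF, FD) = 90.00° ✓; |EF| = 13.60 ✓; bearing(E→V) − bearing(E→F) = 89.00° ✓; |EV| = 13.60 ✓; ∠(EV, VN) = 90.00° ✓; |VN| = 14.80 ✗.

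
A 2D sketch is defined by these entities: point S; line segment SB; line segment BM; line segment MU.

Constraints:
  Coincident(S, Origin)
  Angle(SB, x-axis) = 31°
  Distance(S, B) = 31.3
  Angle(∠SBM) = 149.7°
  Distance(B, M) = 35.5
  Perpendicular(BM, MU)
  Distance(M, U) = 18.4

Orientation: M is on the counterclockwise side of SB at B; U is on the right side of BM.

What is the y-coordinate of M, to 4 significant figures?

47.26

S is at the origin; SB runs at 31.0° with length 31.3, so B = 31.3·(cos 31.0°, sin 31.0°) = (26.83, 16.12). ∠SBM = 149.7°, so BM runs at 31.0° + (180° − 149.7°) = 61.30° from the x-axis; with |BM| = 35.5, M = B + 35.5·(cos 61.30°, sin 61.30°) = (43.88, 47.26). So M.y = 47.26.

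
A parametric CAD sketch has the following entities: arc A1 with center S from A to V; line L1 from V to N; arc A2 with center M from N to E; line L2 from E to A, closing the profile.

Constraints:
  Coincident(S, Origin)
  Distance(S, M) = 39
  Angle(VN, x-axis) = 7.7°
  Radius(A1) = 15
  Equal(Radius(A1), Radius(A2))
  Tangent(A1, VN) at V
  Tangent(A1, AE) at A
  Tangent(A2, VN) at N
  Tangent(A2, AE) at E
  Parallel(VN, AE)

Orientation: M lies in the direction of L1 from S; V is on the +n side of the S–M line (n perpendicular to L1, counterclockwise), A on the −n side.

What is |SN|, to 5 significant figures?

41.785

The slot axis is L1's direction at 7.7°, so u = (cos 7.7°, sin 7.7°) = (0.99098, 0.13399) and n = (−sin 7.7°, cos 7.7°) = (-0.13399, 0.99098). S is at the origin and M lies 39.0 along u from S, so M = 39.0·u = (38.648, 5.2255). Tangency of A1 to both parallel lines with radius 15.0 puts V and A at S ± 15.0·n: V = (-2.0098, 14.865), A = (2.0098, -14.865). Equal radii place N and E the same way about M: N = M + 15.0·n = (36.639, 20.090), E = M − 15.0·n = (40.658, -9.6393). Then |SN| = |N − S| = 41.785.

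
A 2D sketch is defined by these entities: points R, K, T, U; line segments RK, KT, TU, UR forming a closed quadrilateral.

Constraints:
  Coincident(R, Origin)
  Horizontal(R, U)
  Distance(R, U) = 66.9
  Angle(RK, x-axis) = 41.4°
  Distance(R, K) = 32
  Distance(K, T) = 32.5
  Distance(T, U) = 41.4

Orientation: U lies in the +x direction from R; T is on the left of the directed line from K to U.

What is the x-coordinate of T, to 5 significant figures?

51.530

Checks: |KT| = 32.50 ✓; |TU| = 41.40 ✓.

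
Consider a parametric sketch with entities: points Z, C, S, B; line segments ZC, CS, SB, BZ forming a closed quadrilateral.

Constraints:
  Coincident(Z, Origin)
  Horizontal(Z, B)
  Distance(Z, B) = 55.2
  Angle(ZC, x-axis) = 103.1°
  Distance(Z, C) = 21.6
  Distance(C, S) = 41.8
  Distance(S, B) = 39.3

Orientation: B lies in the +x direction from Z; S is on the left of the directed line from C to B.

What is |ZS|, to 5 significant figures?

48.534

Checks: |CS| = 41.80 ✓; |SB| = 39.30 ✓.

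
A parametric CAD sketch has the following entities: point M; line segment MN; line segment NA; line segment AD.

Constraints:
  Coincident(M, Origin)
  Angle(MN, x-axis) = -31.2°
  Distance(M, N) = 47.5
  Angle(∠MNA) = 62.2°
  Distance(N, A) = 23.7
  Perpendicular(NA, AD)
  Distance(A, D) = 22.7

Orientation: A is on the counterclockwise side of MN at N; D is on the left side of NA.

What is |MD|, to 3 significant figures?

19.4

M is at the origin; MN runs at -31.2° with length 47.5, so N = 47.5·(cos -31.2°, sin -31.2°) = (40.6, -24.6). ∠MNA = 62.2°, so NA runs at -31.2° + (180° − 62.2°) = 86.6° from the x-axis; with |NA| = 23.7, A = N + 23.7·(cos 86.6°, sin 86.6°) = (42.0, -0.948). The perpendicularity gives AD at right angles to NA; with |AD| = 22.7 on the left of NA, D = A + 22.7·(-0.998, 0.0593) = (19.4, 0.398). Then |MD| = |D − M| = 19.4.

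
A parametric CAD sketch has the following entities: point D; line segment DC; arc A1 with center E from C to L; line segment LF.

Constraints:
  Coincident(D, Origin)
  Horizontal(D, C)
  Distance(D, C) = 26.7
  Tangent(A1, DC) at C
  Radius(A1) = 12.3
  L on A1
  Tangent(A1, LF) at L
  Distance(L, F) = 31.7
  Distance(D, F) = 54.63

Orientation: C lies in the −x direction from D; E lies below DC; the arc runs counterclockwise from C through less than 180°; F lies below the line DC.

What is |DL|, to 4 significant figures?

41.62

D is at the origin; DC is horizontal with |DC| = 26.7 and C on the −x side, so C = (-26.70, 0.000). A1 meets DC tangentially, so EC is at right angles to DC, so E = C + (0, -12.3) = (-26.70, -12.30). Since EL ⟂ LF (tangency), |EF| = √(12.3² + 31.7²) = 34.00 regardless of where L sits on A1. So F lies on both circle(D, 54.63) and circle(E, 34.00); the below-DC intersection is F = (-29.13, -46.22). L is the foot of the tangent from F: L = (-38.46, -15.92).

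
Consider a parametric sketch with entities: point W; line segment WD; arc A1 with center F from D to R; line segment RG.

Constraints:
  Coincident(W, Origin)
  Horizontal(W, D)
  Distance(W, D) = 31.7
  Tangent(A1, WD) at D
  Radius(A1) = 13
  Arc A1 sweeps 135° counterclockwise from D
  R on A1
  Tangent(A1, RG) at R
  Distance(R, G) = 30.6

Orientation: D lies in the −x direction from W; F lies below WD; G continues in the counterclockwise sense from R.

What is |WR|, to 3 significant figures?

46.5

The tangent condition forces FD to be normal to WD, so F = D + (0, -13) = (-31.7, -13.0). On A1, D sits at bearing 90° from F; a 135° counterclockwise sweep puts R at bearing 225°, so R = F + 13.0·(cos 225°, sin 225°) = (-40.9, -22.2). Then |WR| = |R − W| = 46.5.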